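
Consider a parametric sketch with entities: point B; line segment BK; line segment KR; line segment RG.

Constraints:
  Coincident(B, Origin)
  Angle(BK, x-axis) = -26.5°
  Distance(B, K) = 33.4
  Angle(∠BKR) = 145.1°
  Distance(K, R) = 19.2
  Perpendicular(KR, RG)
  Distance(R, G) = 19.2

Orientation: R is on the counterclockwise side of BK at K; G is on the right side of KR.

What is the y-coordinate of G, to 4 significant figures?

-31.09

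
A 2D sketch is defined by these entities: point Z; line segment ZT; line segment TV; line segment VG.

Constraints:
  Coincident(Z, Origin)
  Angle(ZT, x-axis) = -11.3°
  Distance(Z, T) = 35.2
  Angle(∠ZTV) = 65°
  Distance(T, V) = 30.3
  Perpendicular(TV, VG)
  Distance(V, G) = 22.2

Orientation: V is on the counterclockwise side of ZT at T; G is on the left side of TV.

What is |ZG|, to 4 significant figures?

18.22

Z is at the origin; ZT runs at -11.3° with length 35.2, so T = 35.2·(cos -11.3°, sin -11.3°) = (34.52, -6.897). ∠ZTV = 65.0°, so TV runs at -11.3° + (180° − 65.0°) = 103.7° from the x-axis; with |TV| = 30.3, V = T + 30.3·(cos 103.7°, sin 103.7°) = (27.34, 22.54). The perpendicularity gives VG at right angles to TV; with |VG| = 22.2 on the left of TV, G = V + 22.2·(-0.9715, -0.2368) = (5.773, 17.28). Then |ZG| = |G − Z| = 18.22.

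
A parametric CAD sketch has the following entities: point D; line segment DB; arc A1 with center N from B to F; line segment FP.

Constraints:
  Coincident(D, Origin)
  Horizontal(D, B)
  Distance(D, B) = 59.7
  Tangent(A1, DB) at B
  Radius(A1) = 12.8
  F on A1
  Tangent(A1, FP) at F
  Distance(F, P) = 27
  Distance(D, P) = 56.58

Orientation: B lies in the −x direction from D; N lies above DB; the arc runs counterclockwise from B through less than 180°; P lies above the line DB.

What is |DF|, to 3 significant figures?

48.3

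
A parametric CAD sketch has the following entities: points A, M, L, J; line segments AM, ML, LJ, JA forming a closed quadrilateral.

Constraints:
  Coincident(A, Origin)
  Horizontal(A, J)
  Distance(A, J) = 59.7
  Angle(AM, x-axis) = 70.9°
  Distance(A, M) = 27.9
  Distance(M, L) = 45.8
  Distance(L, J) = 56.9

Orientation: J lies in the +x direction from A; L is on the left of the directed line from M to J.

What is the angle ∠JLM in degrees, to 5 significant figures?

66.446°

A is at the origin; AJ is horizontal with |AJ| = 59.7 and J in +x, so J = (59.7, 0). AM runs at 70.9° with |AM| = 27.9, so M = (9.1294, 26.364). L is determined by |ML| = 45.8 and |LJ| = 56.9 together: it lies at the intersection of circle(M, 45.8) and circle(J, 56.9). With |MJ| = 57.030, the foot of the radical line on MJ is 18.521 from M and the perpendicular offset is √(45.8² − 18.521²) = 41.888. Taking the left-of-MJ solution: L = (44.916, 54.946).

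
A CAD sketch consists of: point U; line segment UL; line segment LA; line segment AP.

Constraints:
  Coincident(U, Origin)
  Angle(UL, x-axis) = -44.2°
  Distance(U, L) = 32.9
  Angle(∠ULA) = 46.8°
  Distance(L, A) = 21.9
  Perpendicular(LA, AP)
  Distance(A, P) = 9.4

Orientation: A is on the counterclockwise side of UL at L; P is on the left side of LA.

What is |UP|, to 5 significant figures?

14.596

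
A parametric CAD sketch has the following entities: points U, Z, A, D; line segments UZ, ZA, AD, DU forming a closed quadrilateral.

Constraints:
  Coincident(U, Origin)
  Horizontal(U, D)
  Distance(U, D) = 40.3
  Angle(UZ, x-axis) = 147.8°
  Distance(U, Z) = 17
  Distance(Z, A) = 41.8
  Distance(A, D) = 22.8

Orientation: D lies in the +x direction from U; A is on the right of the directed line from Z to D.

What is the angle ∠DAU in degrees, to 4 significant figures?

115.6°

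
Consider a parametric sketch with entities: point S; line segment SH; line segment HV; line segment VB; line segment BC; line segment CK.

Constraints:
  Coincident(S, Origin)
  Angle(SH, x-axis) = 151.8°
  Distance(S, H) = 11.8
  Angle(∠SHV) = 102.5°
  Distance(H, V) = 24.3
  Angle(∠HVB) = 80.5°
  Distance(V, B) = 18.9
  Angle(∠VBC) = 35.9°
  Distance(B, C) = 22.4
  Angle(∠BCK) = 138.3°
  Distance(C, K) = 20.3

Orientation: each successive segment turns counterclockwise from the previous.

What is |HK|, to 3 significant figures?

26.8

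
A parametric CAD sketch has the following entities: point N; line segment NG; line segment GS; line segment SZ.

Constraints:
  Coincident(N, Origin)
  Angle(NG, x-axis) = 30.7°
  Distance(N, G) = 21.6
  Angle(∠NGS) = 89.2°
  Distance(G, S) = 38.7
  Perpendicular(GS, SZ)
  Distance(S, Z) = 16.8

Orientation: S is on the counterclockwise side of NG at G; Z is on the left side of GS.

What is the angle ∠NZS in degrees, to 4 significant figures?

97.12°

∠NGS = 89.2°, so GS runs at 30.7° + (180° − 89.2°) = 121.5° from the x-axis; with |GS| = 38.7, S = G + 38.7·(cos 121.5°, sin 121.5°) = (-1.648, 44.02). The perpendicularity gives SZ at right angles to GS; with |SZ| = 16.8 on the left of GS, Z = S + 16.8·(-0.8526, -0.5225) = (-15.97, 35.25). Then cos ∠NZS = ZN·ZS / (|ZN||ZS|), giving 97.12°.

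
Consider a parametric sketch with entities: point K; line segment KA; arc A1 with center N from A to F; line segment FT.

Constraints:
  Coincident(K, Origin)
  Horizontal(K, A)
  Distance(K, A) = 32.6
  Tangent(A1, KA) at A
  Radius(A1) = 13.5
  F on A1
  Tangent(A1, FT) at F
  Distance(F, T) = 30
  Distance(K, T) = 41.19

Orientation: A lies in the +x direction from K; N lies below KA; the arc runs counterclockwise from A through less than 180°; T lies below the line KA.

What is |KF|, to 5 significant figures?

22.022

Checks: ∠(NA, AK) = 90.00° ✓; |NF| = 13.50 ✓; ∠(NF, FT) = 90.00° ✓; |FT| = 30.00 ✓; |KT| = 41.19 ✓.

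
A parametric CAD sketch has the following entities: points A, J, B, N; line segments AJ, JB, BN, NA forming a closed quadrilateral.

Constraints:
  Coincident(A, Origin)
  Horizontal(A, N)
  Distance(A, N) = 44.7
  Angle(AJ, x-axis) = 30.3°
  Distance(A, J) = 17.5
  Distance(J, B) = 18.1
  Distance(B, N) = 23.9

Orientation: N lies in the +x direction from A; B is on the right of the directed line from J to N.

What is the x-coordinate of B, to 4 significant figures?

22.13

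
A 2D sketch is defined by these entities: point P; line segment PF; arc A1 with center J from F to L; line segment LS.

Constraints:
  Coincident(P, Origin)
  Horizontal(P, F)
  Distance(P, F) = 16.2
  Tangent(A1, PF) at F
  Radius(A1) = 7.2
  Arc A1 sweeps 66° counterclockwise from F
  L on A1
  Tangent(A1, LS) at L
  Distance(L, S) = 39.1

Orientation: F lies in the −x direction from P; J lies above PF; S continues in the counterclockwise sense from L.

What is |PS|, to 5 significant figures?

40.481

P is at the origin; P and F share the same y with |PF| = 16.2 and F on the −x side, so F = (-16.200, 0.0000). Since A1 is tangent to PF there, JF ⟂ PF, so J = F + (0, 7.2) = (-16.200, 7.2000). On A1, F sits at bearing -90° from J; a 66° counterclockwise sweep puts L at bearing -24°, so L = J + 7.2·(cos -24°, sin -24°) = (-9.6225, 4.2715). The tangent condition forces JL to be normal to LS, so LS runs along (−sin -24°, cos -24°); with |LS| = 39.1, S = (6.2809, 39.991). Then |PS| = |S − P| = 40.481.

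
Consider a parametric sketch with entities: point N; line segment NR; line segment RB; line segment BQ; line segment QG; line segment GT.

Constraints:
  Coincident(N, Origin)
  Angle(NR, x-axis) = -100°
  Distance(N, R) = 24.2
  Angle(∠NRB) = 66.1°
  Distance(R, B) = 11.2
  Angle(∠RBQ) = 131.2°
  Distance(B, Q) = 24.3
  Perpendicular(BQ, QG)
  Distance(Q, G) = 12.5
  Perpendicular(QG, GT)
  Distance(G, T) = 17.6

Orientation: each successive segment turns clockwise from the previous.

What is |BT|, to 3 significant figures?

14.2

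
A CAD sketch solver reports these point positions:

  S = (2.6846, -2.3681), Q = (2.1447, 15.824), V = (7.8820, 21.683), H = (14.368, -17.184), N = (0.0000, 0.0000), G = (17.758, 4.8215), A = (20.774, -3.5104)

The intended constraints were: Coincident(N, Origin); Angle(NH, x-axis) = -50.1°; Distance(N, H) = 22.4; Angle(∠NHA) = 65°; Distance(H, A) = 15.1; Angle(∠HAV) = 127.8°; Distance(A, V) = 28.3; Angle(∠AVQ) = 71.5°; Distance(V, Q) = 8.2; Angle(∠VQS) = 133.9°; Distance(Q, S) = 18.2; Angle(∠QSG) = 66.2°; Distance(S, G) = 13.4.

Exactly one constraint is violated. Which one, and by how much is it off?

Distance(S, G) = 13.4 — off by 3.30.

N = (0.00, 0.00) ✓; NH at -50.10° ✓; |NH| = 22.40 ✓; ∠NHA = 65.00° ✓; |HA| = 15.10 ✓; ∠HAV = 127.8° ✓; |AV| = 28.30 ✓; ∠AVQ = 71.50° ✓; |VQ| = 8.200 ✓; ∠VQS = 133.9° ✓; |QS| = 18.20 ✓; ∠QSG = 66.20° ✓; |SG| = 16.70 ✗.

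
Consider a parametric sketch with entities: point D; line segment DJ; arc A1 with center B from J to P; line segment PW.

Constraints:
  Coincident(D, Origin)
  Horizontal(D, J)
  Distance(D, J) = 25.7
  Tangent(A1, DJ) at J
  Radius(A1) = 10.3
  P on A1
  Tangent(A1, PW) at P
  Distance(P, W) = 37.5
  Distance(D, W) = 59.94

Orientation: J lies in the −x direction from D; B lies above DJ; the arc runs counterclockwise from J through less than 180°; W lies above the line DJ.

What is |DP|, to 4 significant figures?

23.00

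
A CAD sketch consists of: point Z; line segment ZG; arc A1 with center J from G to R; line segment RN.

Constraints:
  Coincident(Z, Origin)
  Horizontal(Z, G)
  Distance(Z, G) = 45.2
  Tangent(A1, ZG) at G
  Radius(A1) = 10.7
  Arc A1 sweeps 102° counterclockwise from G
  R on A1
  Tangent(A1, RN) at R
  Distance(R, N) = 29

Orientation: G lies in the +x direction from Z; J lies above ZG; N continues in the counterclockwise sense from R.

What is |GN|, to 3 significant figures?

41.5

On A1, G sits at bearing -90° from J; a 102° counterclockwise sweep puts R at bearing 12°, so R = J + 10.7·(cos 12°, sin 12°) = (55.7, 12.9). The tangent condition forces JR to be normal to RN, so RN runs along (−sin 12°, cos 12°); with |RN| = 29.0, N = (49.6, 41.3). Then |GN| = |N − G| = 41.5.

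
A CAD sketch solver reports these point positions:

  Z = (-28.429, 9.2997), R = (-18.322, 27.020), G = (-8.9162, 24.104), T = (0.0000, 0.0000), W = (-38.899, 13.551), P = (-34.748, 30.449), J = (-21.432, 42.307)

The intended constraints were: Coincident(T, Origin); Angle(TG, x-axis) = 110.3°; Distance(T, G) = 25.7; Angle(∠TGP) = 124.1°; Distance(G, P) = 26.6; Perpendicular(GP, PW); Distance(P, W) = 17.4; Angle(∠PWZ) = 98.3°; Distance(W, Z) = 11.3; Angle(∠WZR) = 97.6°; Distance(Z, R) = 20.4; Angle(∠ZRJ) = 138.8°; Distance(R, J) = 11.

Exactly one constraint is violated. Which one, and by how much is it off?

Distance(R, J) = 11 — off by 4.60.

T = (0.00, 0.00) ✓; TG at 110.3° ✓; |TG| = 25.70 ✓; ∠TGP = 124.1° ✓; |GP| = 26.60 ✓; ∠(GP, PW) = 90.00° ✓; |PW| = 17.40 ✓; ∠PWZ = 98.30° ✓; |WZ| = 11.30 ✓; ∠WZR = 97.60° ✓; |ZR| = 20.40 ✓; ∠ZRJ = 138.8° ✓; |RJ| = 15.60 ✗.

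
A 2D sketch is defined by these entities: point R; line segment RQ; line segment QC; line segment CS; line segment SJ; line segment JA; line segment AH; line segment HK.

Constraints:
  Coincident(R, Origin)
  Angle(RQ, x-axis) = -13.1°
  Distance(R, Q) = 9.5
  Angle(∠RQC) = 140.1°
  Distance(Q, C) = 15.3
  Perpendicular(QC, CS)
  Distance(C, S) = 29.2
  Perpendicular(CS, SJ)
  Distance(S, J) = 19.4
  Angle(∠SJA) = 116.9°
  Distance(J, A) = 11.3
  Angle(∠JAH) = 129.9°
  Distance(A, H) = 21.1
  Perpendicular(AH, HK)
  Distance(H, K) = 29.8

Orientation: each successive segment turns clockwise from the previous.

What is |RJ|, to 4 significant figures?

23.33

QC ⟂ CS, so CS runs at -143.0°; with |CS| = 29.2, S = (-4.860, -31.95). The perpendicularity gives SJ at right angles to CS, so SJ runs at 127.0°; with |SJ| = 19.4, J = (-16.53, -16.45). Then |RJ| = |J − R| = 23.33.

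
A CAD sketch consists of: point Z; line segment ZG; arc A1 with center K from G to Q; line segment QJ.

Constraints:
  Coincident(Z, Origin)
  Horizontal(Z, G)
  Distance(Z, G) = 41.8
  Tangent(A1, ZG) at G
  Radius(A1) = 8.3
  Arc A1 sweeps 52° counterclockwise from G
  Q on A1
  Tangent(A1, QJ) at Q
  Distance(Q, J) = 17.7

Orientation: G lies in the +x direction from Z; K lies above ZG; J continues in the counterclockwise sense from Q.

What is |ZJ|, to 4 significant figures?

61.67

Z is at the origin; Z and G share the same y with |ZG| = 41.8 and G on the +x side, so G = (41.80, 0.000). A1 meets ZG tangentially, so KG is at right angles to ZG, so K = G + (0, 8.3) = (41.80, 8.300). On A1, G sits at bearing -90° from K; a 52° counterclockwise sweep puts Q at bearing -38°, so Q = K + 8.3·(cos -38°, sin -38°) = (48.34, 3.190). Tangency of A1 to QJ means the radius KQ is perpendicular to QJ, so QJ runs along (−sin -38°, cos -38°); with |QJ| = 17.7, J = (59.24, 17.14). Then |ZJ| = |J − Z| = 61.67.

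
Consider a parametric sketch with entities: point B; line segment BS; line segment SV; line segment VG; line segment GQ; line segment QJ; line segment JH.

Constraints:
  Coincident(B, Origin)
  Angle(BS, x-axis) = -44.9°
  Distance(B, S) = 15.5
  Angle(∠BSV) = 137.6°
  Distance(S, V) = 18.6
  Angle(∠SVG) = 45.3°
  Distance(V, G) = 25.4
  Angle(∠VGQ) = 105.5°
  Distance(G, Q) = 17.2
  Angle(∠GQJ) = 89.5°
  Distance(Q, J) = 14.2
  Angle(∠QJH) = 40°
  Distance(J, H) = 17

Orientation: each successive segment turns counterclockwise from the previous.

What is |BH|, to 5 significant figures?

8.0876

∠GQJ = 89.5° gives QJ at -62.800° from the x-axis; with |QJ| = 14.2, J = (3.6247, -13.294). ∠QJH = 40.0° gives JH at 77.200° from the x-axis; with |JH| = 17.0, H = (7.3910, 3.2836). Then |BH| = |H − B| = 8.0876.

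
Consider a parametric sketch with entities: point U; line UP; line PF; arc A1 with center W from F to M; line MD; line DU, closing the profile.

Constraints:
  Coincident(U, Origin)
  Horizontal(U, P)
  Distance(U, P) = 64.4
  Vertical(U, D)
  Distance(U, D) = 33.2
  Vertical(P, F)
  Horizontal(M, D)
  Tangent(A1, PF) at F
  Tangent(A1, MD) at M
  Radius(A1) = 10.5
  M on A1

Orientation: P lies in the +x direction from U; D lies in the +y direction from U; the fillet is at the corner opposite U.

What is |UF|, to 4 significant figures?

68.28

U is at the origin; UP is horizontal with |UP| = 64.4 and P on the +x side, so P = (64.40, 0.000). U and D share the same x with |UD| = 33.2 and D on the +y side, so D = (0.000, 33.20). The virtual corner opposite U is at (64.40, 33.20). Since A1 is tangent to PF there, WF ⟂ PF and A1 meets MD tangentially, so WM is at right angles to MD, with radius 10.5, so the center W sits 10.5 in from both sides at W = (53.90, 22.70). That places the tangent points at F = (64.40, 22.70) on PF and M = (53.90, 33.20) on MD. Then |UF| = |F − U| = 68.28.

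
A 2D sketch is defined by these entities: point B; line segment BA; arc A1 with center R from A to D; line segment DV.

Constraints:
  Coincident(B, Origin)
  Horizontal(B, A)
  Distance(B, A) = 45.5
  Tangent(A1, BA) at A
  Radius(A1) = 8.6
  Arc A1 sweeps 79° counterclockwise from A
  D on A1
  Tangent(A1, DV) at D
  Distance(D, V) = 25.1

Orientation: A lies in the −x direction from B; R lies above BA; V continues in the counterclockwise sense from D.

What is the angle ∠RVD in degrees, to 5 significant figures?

18.913°

B is at the origin; BA is horizontal with |BA| = 45.5 and A on the −x side, so A = (-45.500, 0.0000). Since A1 is tangent to BA there, RA ⟂ BA, so R = A + (0, 8.6) = (-45.500, 8.6000). On A1, A sits at bearing -90° from R; a 79° counterclockwise sweep puts D at bearing -11°, so D = R + 8.6·(cos -11°, sin -11°) = (-37.058, 6.9590). The tangent condition forces RD to be normal to DV, so DV runs along (−sin -11°, cos -11°); with |DV| = 25.1, V = (-32.269, 31.598). Then cos ∠RVD = VR·VD / (|VR||VD|), giving 18.913°.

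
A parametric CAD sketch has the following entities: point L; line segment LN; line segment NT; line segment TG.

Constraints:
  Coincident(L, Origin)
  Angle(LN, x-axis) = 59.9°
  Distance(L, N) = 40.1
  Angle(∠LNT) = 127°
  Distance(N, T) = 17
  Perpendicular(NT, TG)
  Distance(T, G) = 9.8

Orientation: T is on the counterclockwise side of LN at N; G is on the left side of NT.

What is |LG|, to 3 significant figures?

46.8

L is at the origin; LN runs at 59.9° with length 40.1, so N = 40.1·(cos 59.9°, sin 59.9°) = (20.1, 34.7). ∠LNT = 127.0°, so NT runs at 59.9° + (180° − 127.0°) = 113° from the x-axis; with |NT| = 17.0, T = N + 17.0·(cos 113°, sin 113°) = (13.5, 50.4). The perpendicularity gives TG at right angles to NT; with |TG| = 9.8 on the left of NT, G = T + 9.8·(-0.921, -0.389) = (4.47, 46.5). Then |LG| = |G − L| = 46.8.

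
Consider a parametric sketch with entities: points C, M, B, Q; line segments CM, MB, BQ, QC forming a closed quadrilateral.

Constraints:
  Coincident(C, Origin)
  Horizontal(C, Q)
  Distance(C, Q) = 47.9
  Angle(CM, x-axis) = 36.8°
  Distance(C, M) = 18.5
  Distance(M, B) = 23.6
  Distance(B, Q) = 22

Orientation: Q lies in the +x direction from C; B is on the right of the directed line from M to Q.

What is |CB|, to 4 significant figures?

29.02

Checks: |MB| = 23.60 ✓; |BQ| = 22.00 ✓.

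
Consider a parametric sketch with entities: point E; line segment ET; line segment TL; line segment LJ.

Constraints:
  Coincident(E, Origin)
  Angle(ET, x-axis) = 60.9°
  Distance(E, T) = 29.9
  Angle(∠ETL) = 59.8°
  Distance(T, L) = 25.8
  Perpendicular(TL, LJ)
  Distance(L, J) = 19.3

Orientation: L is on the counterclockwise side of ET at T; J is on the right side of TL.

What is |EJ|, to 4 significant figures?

46.41

E is at the origin; ET runs at 60.9° with length 29.9, so T = 29.9·(cos 60.9°, sin 60.9°) = (14.54, 26.13). ∠ETL = 59.8°, so TL runs at 60.9° + (180° − 59.8°) = 181.1° from the x-axis; with |TL| = 25.8, L = T + 25.8·(cos 181.1°, sin 181.1°) = (-11.25, 25.63). TL ⟂ LJ; with |LJ| = 19.3 on the right of TL, J = L + 19.3·(-0.01920, 0.9998) = (-11.62, 44.93). Then |EJ| = |J − E| = 46.41.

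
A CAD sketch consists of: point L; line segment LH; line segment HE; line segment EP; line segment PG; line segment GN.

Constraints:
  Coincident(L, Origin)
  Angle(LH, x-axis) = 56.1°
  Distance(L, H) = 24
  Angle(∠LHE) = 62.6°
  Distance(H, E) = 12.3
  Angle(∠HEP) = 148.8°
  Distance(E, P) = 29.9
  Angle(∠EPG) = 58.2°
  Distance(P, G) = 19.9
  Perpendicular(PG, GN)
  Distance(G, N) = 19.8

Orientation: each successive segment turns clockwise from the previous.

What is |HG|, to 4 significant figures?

31.74

L is at the origin; LH runs at 56.1° with length 24.0, so H = (13.39, 19.92). ∠LHE = 62.6° gives HE at -61.30° from the x-axis; with |HE| = 12.3, E = (19.29, 9.131). ∠HEP = 148.8° gives EP at -92.50° from the x-axis; with |EP| = 29.9, P = (17.99, -20.74). ∠EPG = 58.2° gives PG at 145.7° from the x-axis; with |PG| = 19.9, G = (1.549, -9.526). Then |HG| = |G − H| = 31.74.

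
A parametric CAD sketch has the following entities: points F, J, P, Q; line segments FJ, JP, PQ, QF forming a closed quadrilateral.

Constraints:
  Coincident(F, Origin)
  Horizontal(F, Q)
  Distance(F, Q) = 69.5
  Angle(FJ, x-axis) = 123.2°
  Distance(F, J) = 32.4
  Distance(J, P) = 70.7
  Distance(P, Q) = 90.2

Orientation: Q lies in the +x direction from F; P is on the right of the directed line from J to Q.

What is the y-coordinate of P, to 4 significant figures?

-43.13

F is at the origin; FQ is horizontal with |FQ| = 69.5 and Q in +x, so Q = (69.5, 0). FJ runs at 123.2° with |FJ| = 32.4, so J = (-17.74, 27.11). P is determined by |JP| = 70.7 and |PQ| = 90.2 together: it lies at the intersection of circle(J, 70.7) and circle(Q, 90.2). With |JQ| = 91.36, the foot of the radical line on JQ is 28.51 from J and the perpendicular offset is √(70.7² − 28.51²) = 64.70. Taking the right-of-JQ solution: P = (-9.719, -43.13).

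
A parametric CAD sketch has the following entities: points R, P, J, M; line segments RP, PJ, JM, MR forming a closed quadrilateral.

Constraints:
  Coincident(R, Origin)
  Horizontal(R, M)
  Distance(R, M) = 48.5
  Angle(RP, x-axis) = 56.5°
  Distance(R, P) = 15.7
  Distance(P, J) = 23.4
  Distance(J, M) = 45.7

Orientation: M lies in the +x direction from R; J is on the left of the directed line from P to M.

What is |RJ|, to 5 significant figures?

38.985

R is at the origin; RM is horizontal with |RM| = 48.5 and M in +x, so M = (48.5, 0). RP runs at 56.5° with |RP| = 15.7, so P = (8.6654, 13.092). J is determined by |PJ| = 23.4 and |JM| = 45.7 together: it lies at the intersection of circle(P, 23.4) and circle(M, 45.7). With |PM| = 41.931, the foot of the radical line on PM is 2.5908 from P and the perpendicular offset is √(23.4² − 2.5908²) = 23.256. Taking the left-of-PM solution: J = (18.388, 34.377).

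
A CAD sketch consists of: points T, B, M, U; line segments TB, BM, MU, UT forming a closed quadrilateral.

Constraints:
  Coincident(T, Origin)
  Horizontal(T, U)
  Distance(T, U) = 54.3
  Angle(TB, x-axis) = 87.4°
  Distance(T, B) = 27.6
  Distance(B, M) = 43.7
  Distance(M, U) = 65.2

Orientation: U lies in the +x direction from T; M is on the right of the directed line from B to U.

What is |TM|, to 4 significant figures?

17.47

T is at the origin; T and U share the same y with |TU| = 54.3 and U in +x, so U = (54.3, 0). TB runs at 87.4° with |TB| = 27.6, so B = (1.252, 27.57). M is determined by |BM| = 43.7 and |MU| = 65.2 together: it lies at the intersection of circle(B, 43.7) and circle(U, 65.2). With |BU| = 59.79, the foot of the radical line on BU is 10.31 from B and the perpendicular offset is √(43.7² − 10.31²) = 42.47. Taking the right-of-BU solution: M = (-9.183, -14.86).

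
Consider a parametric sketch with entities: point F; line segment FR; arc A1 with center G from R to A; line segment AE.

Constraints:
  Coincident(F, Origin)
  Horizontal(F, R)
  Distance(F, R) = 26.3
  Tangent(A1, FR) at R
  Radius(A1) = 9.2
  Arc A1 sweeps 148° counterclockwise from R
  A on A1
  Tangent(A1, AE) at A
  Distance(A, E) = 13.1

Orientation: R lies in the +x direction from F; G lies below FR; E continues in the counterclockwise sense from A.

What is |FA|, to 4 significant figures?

27.35

F is at the origin; FR is horizontal with |FR| = 26.3 and R on the +x side, so R = (26.30, 0.000). Since A1 is tangent to FR there, GR ⟂ FR, so G = R + (0, -9.2) = (26.30, -9.200). On A1, R sits at bearing 90° from G; a 148° counterclockwise sweep puts A at bearing 238°, so A = G + 9.2·(cos 238°, sin 238°) = (21.42, -17.00). Then |FA| = |A − F| = 27.35.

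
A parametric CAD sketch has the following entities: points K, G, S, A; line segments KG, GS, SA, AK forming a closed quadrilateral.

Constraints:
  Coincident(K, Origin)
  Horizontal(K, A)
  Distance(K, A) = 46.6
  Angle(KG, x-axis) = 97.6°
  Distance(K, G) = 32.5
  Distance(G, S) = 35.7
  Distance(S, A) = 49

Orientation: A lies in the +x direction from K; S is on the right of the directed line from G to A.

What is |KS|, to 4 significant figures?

4.117

K is at the origin; K and A share the same y with |KA| = 46.6 and A in +x, so A = (46.6, 0). KG runs at 97.6° with |KG| = 32.5, so G = (-4.298, 32.21). S is determined by |GS| = 35.7 and |SA| = 49.0 together: it lies at the intersection of circle(G, 35.7) and circle(A, 49.0). With |GA| = 60.24, the foot of the radical line on GA is 20.77 from G and the perpendicular offset is √(35.7² − 20.77²) = 29.04. Taking the right-of-GA solution: S = (-2.280, -3.428).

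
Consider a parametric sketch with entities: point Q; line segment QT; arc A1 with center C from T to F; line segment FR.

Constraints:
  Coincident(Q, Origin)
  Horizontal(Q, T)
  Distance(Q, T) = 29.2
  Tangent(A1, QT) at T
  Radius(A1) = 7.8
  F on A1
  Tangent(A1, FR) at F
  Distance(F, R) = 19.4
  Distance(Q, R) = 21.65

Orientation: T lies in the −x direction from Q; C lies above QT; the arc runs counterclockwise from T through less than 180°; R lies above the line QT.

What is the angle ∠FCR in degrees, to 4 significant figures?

68.10°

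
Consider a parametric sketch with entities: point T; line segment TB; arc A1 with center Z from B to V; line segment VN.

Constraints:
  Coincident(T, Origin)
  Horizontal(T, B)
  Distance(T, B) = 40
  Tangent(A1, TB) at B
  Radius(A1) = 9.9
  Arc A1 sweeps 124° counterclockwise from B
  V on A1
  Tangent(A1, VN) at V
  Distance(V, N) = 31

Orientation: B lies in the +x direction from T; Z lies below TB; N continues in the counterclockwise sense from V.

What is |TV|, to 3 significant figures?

35.3

T is at the origin; TB is horizontal with |TB| = 40.0 and B on the +x side, so B = (40.0, 0.00). Tangency of A1 to TB means the radius ZB is perpendicular to TB, so Z = B + (0, -9.9) = (40.0, -9.90). On A1, B sits at bearing 90° from Z; a 124° counterclockwise sweep puts V at bearing 214°, so V = Z + 9.9·(cos 214°, sin 214°) = (31.8, -15.4). Then |TV| = |V − T| = 35.3.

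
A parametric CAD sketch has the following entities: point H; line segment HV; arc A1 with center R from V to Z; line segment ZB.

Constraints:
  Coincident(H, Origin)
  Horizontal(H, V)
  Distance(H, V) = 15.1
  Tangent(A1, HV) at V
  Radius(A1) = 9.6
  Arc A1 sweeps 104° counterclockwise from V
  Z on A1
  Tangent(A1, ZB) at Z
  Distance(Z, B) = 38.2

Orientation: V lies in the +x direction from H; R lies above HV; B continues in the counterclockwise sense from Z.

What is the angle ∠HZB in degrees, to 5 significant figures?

102.03°

H is at the origin; HV is horizontal with |HV| = 15.1 and V on the +x side, so V = (15.100, 0.0000). Since A1 is tangent to HV there, RV ⟂ HV, so R = V + (0, 9.6) = (15.100, 9.6000). On A1, V sits at bearing -90° from R; a 104° counterclockwise sweep puts Z at bearing 14°, so Z = R + 9.6·(cos 14°, sin 14°) = (24.415, 11.922). A1 meets ZB tangentially, so RZ is at right angles to ZB, so ZB runs along (−sin 14°, cos 14°); with |ZB| = 38.2, B = (15.173, 48.988). Then cos ∠HZB = ZH·ZB / (|ZH||ZB|), giving 102.03°.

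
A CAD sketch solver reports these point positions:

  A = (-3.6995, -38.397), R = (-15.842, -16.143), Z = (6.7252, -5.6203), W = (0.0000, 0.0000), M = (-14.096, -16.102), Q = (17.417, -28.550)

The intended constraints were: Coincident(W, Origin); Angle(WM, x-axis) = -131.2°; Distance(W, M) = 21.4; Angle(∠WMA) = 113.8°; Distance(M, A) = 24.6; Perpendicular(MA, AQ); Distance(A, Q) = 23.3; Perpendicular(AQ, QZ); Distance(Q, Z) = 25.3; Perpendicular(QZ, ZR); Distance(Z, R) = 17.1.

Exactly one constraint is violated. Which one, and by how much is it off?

Distance(Z, R) = 17.1 — off by 7.80.

W = (0.00, 0.00) ✓; WM at -131.2° ✓; |WM| = 21.40 ✓; ∠WMA = 113.8° ✓; |MA| = 24.60 ✓; ∠(MA, AQ) = 90.00° ✓; |AQ| = 23.30 ✓; ∠(AQ, QZ) = 90.00° ✓; |QZ| = 25.30 ✓; ∠(QZ, ZR) = 90.00° ✓; |ZR| = 24.90 ✗.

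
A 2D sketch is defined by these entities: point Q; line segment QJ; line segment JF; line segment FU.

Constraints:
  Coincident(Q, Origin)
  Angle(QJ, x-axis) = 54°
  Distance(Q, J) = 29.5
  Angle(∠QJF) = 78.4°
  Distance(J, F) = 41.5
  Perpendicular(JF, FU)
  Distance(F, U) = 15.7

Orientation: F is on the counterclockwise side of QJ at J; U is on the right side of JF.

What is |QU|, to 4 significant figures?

57.04

Q is at the origin; QJ runs at 54.0° with length 29.5, so J = 29.5·(cos 54.0°, sin 54.0°) = (17.34, 23.87). ∠QJF = 78.4°, so JF runs at 54.0° + (180° − 78.4°) = 155.6° from the x-axis; with |JF| = 41.5, F = J + 41.5·(cos 155.6°, sin 155.6°) = (-20.45, 41.01). JF ⟂ FU; with |FU| = 15.7 on the right of JF, U = F + 15.7·(0.4131, 0.9107) = (-13.97, 55.31). Then |QU| = |U − Q| = 57.04.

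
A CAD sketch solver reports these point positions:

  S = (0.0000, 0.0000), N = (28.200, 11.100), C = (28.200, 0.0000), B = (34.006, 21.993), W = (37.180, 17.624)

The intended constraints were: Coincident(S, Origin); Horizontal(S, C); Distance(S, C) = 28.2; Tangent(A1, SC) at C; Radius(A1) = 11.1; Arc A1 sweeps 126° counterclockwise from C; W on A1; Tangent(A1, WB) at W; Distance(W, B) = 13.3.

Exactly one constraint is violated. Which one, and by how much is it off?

Distance(W, B) = 13.3 — off by 7.90.

S = (0.00, 0.00) ✓; S.y = 0.00, C.y = 0.00 ✓; |SC| = 28.20 ✓; ∠(NC, CS) = 90.00° ✓; |NC| = 11.10 ✓; bearing(N→W) − bearing(N→C) = 126.0° ✓; |NW| = 11.10 ✓; ∠(NW, WB) = 90.00° ✓; |WB| = 5.400 ✗.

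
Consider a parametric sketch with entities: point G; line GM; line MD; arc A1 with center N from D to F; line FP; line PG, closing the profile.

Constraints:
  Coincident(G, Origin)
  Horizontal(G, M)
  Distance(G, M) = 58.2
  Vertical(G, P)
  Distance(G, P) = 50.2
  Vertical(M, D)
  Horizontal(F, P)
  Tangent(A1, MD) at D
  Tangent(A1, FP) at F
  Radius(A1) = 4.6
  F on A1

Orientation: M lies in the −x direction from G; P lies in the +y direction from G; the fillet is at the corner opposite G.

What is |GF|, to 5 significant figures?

73.437

The virtual corner opposite G is at (-58.200, 50.200). Tangency of A1 to MD means the radius ND is perpendicular to MD and the tangent condition forces NF to be normal to FP, with radius 4.6, so the center N sits 4.6 in from both sides at N = (-53.600, 45.600). That places the tangent points at D = (-58.200, 45.600) on MD and F = (-53.600, 50.200) on FP. Then |GF| = |F − G| = 73.437.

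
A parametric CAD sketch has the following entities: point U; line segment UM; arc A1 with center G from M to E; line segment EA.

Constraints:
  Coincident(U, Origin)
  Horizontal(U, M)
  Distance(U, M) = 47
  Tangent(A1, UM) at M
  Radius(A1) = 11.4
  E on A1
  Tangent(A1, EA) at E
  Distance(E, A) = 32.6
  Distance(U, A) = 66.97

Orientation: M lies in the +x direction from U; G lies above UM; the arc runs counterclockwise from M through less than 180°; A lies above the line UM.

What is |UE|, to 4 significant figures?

59.75

U is at the origin; U and M share the same y with |UM| = 47.0 and M on the +x side, so M = (47.00, 0.000). Tangency of A1 to UM means the radius GM is perpendicular to UM, so G = M + (0, 11.4) = (47.00, 11.40). Since GE ⟂ EA (tangency), |GA| = √(11.4² + 32.6²) = 34.54 regardless of where E sits on A1. So A lies on both circle(U, 66.97) and circle(G, 34.54); the above-UM intersection is A = (48.78, 45.89). E is the foot of the tangent from A: E = (57.94, 14.60).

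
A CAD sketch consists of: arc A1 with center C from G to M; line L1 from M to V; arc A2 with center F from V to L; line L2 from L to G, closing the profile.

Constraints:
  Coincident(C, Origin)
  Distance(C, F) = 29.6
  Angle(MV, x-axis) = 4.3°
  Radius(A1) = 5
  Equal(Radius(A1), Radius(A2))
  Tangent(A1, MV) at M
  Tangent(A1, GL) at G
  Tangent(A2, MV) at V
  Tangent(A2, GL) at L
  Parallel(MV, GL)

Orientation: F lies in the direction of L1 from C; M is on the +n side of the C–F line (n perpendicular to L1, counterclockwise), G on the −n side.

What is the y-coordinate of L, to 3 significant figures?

-2.77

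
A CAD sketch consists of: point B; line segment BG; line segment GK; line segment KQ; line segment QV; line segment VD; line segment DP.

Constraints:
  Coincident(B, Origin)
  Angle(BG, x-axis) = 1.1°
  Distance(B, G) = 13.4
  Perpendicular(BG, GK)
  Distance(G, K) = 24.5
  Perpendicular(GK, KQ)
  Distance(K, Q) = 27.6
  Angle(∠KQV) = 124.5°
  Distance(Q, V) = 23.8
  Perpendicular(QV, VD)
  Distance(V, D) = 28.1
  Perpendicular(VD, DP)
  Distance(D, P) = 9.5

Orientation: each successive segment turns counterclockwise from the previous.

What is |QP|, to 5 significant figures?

31.529

B is at the origin; BG runs at 1.1° with length 13.4, so G = (13.398, 0.25725). BG ⟂ GK, so GK runs at 91.100°; with |GK| = 24.5, K = (12.927, 24.753). GK is perpendicular to KQ, so KQ runs at -178.90°; with |KQ| = 27.6, Q = (-14.668, 24.223). ∠KQV = 124.5° gives QV at -123.40° from the x-axis; with |QV| = 23.8, V = (-27.769, 4.3535). QV is perpendicular to VD, so VD runs at -33.400°; with |VD| = 28.1, D = (-4.3099, -11.115). VD is perpendicular to DP, so DP runs at 56.600°; with |DP| = 9.5, P = (0.91963, -3.1840). Then |QP| = |P − Q| = 31.529.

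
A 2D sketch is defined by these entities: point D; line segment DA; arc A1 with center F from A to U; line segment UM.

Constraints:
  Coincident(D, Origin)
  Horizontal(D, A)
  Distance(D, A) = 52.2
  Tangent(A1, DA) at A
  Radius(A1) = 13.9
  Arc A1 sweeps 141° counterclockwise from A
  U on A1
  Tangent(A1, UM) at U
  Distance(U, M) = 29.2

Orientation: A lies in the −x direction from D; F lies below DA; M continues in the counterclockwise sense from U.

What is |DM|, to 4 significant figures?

57.61

D is at the origin; D and A share the same y with |DA| = 52.2 and A on the −x side, so A = (-52.20, 0.000). Tangency of A1 to DA means the radius FA is perpendicular to DA, so F = A + (0, -13.9) = (-52.20, -13.90). On A1, A sits at bearing 90° from F; a 141° counterclockwise sweep puts U at bearing 231°, so U = F + 13.9·(cos 231°, sin 231°) = (-60.95, -24.70). Since A1 is tangent to UM there, FU ⟂ UM, so UM runs along (−sin 231°, cos 231°); with |UM| = 29.2, M = (-38.25, -43.08). Then |DM| = |M − D| = 57.61.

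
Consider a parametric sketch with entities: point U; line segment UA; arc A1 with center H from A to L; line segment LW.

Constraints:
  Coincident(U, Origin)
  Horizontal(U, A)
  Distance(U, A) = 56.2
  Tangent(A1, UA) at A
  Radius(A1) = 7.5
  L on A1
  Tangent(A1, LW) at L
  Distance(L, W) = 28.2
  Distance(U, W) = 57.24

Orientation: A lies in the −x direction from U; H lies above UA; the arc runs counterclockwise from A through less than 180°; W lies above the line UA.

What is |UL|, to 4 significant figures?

49.20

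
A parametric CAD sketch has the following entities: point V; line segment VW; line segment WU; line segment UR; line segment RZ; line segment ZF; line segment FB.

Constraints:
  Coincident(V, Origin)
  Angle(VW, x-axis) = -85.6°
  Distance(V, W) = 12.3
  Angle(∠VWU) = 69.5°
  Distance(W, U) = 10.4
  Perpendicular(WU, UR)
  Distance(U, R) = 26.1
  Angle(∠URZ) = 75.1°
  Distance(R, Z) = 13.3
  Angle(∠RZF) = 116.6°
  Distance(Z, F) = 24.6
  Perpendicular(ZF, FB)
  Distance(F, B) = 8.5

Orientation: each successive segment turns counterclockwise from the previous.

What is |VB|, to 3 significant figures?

15.0

V is at the origin; VW runs at -85.6° with length 12.3, so W = (0.944, -12.3). ∠VWU = 69.5° gives WU at 24.9° from the x-axis; with |WU| = 10.4, U = (10.4, -7.88). WU is perpendicular to UR, so UR runs at 115°; with |UR| = 26.1, R = (-0.612, 15.8). ∠URZ = 75.1° gives RZ at -140° from the x-axis; with |RZ| = 13.3, Z = (-10.8, 7.28). ∠RZF = 116.6° gives ZF at -76.8° from the x-axis; with |ZF| = 24.6, F = (-5.21, -16.7). ZF is perpendicular to FB, so FB runs at 13.2°; with |FB| = 8.5, B = (3.06, -14.7). Then |VB| = |B − V| = 15.0.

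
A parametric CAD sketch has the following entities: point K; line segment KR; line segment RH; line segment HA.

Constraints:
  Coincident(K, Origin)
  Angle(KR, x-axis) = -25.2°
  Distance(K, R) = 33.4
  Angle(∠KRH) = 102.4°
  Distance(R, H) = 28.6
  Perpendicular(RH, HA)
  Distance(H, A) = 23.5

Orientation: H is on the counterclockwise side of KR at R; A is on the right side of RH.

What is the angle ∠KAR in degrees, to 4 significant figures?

18.08°

K is at the origin; KR runs at -25.2° with length 33.4, so R = 33.4·(cos -25.2°, sin -25.2°) = (30.22, -14.22). ∠KRH = 102.4°, so RH runs at -25.2° + (180° − 102.4°) = 52.40° from the x-axis; with |RH| = 28.6, H = R + 28.6·(cos 52.40°, sin 52.40°) = (47.67, 8.438). RH ⟂ HA; with |HA| = 23.5 on the right of RH, A = H + 23.5·(0.7923, -0.6101) = (66.29, -5.900). Then cos ∠KAR = AK·AR / (|AK||AR|), giving 18.08°.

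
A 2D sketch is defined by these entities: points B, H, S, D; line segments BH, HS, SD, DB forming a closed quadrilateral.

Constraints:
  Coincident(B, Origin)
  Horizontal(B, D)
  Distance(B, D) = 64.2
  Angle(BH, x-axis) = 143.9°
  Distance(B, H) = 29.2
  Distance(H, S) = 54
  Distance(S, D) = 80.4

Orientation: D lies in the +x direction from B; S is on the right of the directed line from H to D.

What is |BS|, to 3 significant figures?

35.6

B is at the origin; BD is horizontal with |BD| = 64.2 and D in +x, so D = (64.2, 0). BH runs at 143.9° with |BH| = 29.2, so H = (-23.6, 17.2). S is determined by |HS| = 54.0 and |SD| = 80.4 together: it lies at the intersection of circle(H, 54.0) and circle(D, 80.4). With |HD| = 89.5, the foot of the radical line on HD is 24.9 from H and the perpendicular offset is √(54.0² − 24.9²) = 47.9. Taking the right-of-HD solution: S = (-8.37, -34.6).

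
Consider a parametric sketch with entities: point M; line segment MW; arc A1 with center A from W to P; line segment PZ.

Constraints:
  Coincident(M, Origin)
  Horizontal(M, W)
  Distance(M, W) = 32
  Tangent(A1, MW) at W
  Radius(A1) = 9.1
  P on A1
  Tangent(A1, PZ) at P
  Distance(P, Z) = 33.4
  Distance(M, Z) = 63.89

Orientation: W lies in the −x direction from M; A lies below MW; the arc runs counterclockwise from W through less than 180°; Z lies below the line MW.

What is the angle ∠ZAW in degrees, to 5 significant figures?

145.40°

M is at the origin; M and W share the same y with |MW| = 32.0 and W on the −x side, so W = (-32.000, 0.0000). Since A1 is tangent to MW there, AW ⟂ MW, so A = W + (0, -9.1) = (-32.000, -9.1000). Since AP ⟂ PZ (tangency), |AZ| = √(9.1² + 33.4²) = 34.617 regardless of where P sits on A1. So Z lies on both circle(M, 63.89) and circle(A, 34.617); the below-MW intersection is Z = (-51.659, -37.594). P is the foot of the tangent from Z: P = (-40.585, -6.0830).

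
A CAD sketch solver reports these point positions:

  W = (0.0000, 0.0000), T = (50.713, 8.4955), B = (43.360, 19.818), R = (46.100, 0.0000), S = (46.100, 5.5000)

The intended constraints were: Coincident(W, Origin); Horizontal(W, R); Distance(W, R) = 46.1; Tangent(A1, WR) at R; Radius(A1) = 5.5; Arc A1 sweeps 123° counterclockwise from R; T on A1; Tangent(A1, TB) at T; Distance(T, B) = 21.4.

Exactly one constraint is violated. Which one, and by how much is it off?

Distance(T, B) = 21.4 — off by 7.90.

W = (0.00, 0.00) ✓; W.y = 0.00, R.y = 0.00 ✓; |WR| = 46.10 ✓; ∠(SR, RW) = 90.00° ✓; |SR| = 5.500 ✓; bearing(S→T) − bearing(S→R) = 123.0° ✓; |ST| = 5.500 ✓; ∠(ST, TB) = 90.00° ✓; |TB| = 13.50 ✗.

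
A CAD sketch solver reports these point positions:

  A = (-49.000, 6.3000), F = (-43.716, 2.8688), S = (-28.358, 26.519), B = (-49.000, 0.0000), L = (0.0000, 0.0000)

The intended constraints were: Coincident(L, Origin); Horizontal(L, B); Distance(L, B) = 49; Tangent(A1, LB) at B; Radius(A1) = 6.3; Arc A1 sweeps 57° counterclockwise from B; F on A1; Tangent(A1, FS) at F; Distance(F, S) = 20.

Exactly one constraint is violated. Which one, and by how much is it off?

Distance(F, S) = 20 — off by 8.20.

L = (0.00, 0.00) ✓; L.y = 0.00, B.y = 0.00 ✓; |LB| = 49.00 ✓; ∠(AB, BL) = 90.00° ✓; |AB| = 6.300 ✓; bearing(A→F) − bearing(A→B) = 57.00° ✓; |AF| = 6.300 ✓; ∠(AF, FS) = 90.00° ✓; |FS| = 28.20 ✗.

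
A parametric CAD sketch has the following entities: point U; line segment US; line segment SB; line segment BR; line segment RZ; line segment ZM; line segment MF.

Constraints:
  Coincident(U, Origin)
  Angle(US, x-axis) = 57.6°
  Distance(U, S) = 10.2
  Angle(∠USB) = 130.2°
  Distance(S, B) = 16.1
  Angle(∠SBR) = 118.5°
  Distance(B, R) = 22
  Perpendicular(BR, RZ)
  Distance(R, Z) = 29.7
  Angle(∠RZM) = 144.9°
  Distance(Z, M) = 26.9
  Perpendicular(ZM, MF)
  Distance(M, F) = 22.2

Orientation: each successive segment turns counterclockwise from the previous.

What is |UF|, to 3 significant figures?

17.1

U is at the origin; US runs at 57.6° with length 10.2, so S = (5.47, 8.61). ∠USB = 130.2° gives SB at 107° from the x-axis; with |SB| = 16.1, B = (0.651, 24.0). ∠SBR = 118.5° gives BR at 169° from the x-axis; with |BR| = 22.0, R = (-20.9, 28.2). BR is perpendicular to RZ, so RZ runs at -101°; with |RZ| = 29.7, Z = (-26.7, -0.933). ∠RZM = 144.9° gives ZM at -66.0° from the x-axis; with |ZM| = 26.9, M = (-15.7, -25.5). ZM is perpendicular to MF, so MF runs at 24.0°; with |MF| = 22.2, F = (4.57, -16.5). Then |UF| = |F − U| = 17.1.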